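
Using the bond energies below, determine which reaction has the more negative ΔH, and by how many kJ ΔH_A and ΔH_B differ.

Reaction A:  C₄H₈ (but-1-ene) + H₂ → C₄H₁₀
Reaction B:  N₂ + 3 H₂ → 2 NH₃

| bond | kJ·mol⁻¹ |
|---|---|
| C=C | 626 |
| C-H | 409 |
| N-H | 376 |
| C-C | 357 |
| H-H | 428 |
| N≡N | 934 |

Reaction A:
  Bonds broken (reactants):
    C-C: 2 × 357 = 714
    C-H: 8 × 409 = 3272
    C=C: 1 × 626 = 626
    H-H: 1 × 428 = 428
    Σ(broken) = 5040 kJ
  Bonds formed (products):
    C-C: 3 × 357 = 1071
    C-H: 10 × 409 = 4090
    Σ(formed) = 5161 kJ
  ΔH_A = 5040 − 5161 = −121 kJ
Reaction B:
  Bonds broken (reactants):
    H-H: 3 × 428 = 1284
    N≡N: 1 × 934 = 934
    Σ(broken) = 2218 kJ
  Bonds formed (products):
    N-H: 6 × 376 = 2256
    Σ(formed) = 2256 kJ
  ΔH_B = 2218 − 2256 = −38 kJ
ΔH_A − ΔH_B = −83 kJ, so reaction A has the more negative ΔH; |ΔH_A − ΔH_B| = 83 kJ.

Reaction A, by 83 kJ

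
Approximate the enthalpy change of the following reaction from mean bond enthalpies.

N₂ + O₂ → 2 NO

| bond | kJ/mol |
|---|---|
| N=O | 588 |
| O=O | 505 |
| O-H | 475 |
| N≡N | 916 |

Bonds broken (reactants):
  N≡N: 1 × 916 = 916
  O=O: 1 × 505 = 505
  Σ(broken) = 1421 kJ
Bonds formed (products):
  N=O: 2 × 588 = 1176
  Σ(formed) = 1176 kJ
ΔH = Σ(broken) − Σ(formed) = 1421 − 1176 = +245 kJ

ΔH ≈ +245 kJ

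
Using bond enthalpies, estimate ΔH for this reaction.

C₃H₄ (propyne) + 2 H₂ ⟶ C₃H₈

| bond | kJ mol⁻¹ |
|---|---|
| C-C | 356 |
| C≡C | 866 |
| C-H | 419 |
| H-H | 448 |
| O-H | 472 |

Bonds broken (reactants):
  C≡C: 1 × 866 = 866
  C-C: 1 × 356 = 356
  C-H: 4 × 419 = 1676
  H-H: 2 × 448 = 896
  Σ(broken) = 3794 kJ
Bonds formed (products):
  C-C: 2 × 356 = 712
  C-H: 8 × 419 = 3352
  Σ(formed) = 4064 kJ
ΔH = Σ(broken) − Σ(formed) = 3794 − 4064 = −270 kJ

ΔH ≈ −270 kJ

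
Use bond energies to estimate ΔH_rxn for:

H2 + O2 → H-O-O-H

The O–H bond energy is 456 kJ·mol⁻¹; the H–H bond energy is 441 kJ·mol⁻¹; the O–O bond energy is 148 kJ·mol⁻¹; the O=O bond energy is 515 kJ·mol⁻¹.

Bonds broken (reactants):
  H–H: 1 × 441 = 441
  O=O: 1 × 515 = 515
  Σ(broken) = 956 kJ
Bonds formed (products):
  O–H: 2 × 456 = 912
  O–O: 1 × 148 = 148
  Σ(formed) = 1060 kJ
ΔH = Σ(broken) − Σ(formed) = 956 − 1060 = −104 kJ

ΔH ≈ −104 kJ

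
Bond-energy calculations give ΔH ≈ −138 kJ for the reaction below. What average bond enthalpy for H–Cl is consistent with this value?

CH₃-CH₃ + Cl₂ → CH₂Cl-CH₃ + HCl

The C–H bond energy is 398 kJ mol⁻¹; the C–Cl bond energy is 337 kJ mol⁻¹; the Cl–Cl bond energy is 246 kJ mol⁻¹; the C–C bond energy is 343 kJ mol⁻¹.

D(H–Cl) ≈ 445 kJ/mol

Let D be the H–Cl bond energy.
Σ(broken) = 1×343 + 6×398 + 1×246 = 2977
Σ(formed) = 1×343 + 1×337 + 5×398 + 1×D = 2670 + D
ΔH = Σ(broken) − Σ(formed) = (2977) − (2670 + D) = +307 − D
Setting this equal to −138 kJ gives D = 445 kJ/mol.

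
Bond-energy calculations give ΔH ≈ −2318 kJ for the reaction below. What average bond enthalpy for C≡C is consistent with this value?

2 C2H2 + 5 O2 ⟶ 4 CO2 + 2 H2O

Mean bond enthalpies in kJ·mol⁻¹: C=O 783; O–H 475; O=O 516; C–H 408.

Let D be the C≡C bond energy.
Σ(broken) = 2×D + 4×408 + 5×516 = 4212 + 2D
Σ(formed) = 8×783 + 4×475 = 8164
ΔH = Σ(broken) − Σ(formed) = (4212 + 2D) − (8164) = −3952 + 2D
Setting this equal to −2318 kJ gives 2D = 1634, so D = 817 kJ/mol.

D(C≡C) ≈ 817 kJ/mol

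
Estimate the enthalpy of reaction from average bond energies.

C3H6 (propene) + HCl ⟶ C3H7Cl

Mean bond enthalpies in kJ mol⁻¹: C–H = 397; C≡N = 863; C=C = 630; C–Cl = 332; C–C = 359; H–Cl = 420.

Bonds broken (reactants):
  C–C: 1 × 359 = 359
  C–H: 6 × 397 = 2382
  C=C: 1 × 630 = 630
  H–Cl: 1 × 420 = 420
  Σ(broken) = 3791 kJ
Bonds formed (products):
  C–C: 2 × 359 = 718
  C–Cl: 1 × 332 = 332
  C–H: 7 × 397 = 2779
  Σ(formed) = 3829 kJ
ΔH = Σ(broken) − Σ(formed) = 3791 − 3829 = −38 kJ

ΔH ≈ −38 kJ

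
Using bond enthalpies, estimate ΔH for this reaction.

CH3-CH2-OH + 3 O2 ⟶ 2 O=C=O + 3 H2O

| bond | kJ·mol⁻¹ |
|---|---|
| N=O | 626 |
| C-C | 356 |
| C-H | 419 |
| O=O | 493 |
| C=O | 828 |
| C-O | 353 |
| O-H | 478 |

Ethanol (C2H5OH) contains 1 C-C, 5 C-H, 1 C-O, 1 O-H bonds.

Bonds broken (reactants):
  C-C: 1 × 356 = 356
  C-H: 5 × 419 = 2095
  C-O: 1 × 353 = 353
  O-H: 1 × 478 = 478
  O=O: 3 × 493 = 1479
  Σ(broken) = 4761 kJ
Bonds formed (products):
  C=O: 4 × 828 = 3312
  O-H: 6 × 478 = 2868
  Σ(formed) = 6180 kJ
ΔH = Σ(broken) − Σ(formed) = 4761 − 6180 = −1419 kJ

ΔH ≈ −1419 kJ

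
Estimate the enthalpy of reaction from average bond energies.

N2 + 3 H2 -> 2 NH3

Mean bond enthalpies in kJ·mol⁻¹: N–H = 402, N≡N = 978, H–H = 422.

ΔH ≈ −168 kJ

Bonds broken (reactants):
  H–H: 3 × 422 = 1266
  N≡N: 1 × 978 = 978
  Σ(broken) = 2244 kJ
Bonds formed (products):
  N–H: 6 × 402 = 2412
  Σ(formed) = 2412 kJ
ΔH = Σ(broken) − Σ(formed) = 2244 − 2412 = −168 kJ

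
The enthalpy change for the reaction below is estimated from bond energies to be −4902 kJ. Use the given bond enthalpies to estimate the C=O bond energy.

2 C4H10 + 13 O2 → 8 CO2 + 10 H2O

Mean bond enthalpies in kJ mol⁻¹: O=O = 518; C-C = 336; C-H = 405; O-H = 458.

D(C=O) ≈ 787 kJ/mol

Let D be the C=O bond energy.
Σ(broken) = 6×336 + 20×405 + 13×518 = 16850
Σ(formed) = 16×D + 20×458 = 9160 + 16D
ΔH = Σ(broken) − Σ(formed) = (16850) − (9160 + 16D) = +7690 − 16D
Setting this equal to −4902 kJ gives 16D = 12592, so D = 787 kJ/mol.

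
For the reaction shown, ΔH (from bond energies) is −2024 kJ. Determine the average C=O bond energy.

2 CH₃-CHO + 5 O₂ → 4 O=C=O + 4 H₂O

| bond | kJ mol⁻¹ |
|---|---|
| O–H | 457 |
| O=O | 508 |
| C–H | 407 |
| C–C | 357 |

D(C=O) ≈ 813 kJ/mol

Let D be the C=O bond energy.
Σ(broken) = 2×357 + 8×407 + 2×D + 5×508 = 6510 + 2D
Σ(formed) = 8×D + 8×457 = 3656 + 8D
ΔH = Σ(broken) − Σ(formed) = (6510 + 2D) − (3656 + 8D) = +2854 − 6D
Setting this equal to −2024 kJ gives 6D = 4878, so D = 813 kJ/mol.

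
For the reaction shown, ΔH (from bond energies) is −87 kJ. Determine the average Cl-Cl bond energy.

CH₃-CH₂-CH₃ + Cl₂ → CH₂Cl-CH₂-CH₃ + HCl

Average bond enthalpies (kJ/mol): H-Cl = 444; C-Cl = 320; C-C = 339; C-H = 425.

Let D be the Cl-Cl bond energy.
Σ(broken) = 2×339 + 8×425 + 1×D = 4078 + D
Σ(formed) = 2×339 + 1×320 + 7×425 + 1×444 = 4417
ΔH = Σ(broken) − Σ(formed) = (4078 + D) − (4417) = −339 + D
Setting this equal to −87 kJ gives D = 252 kJ/mol.

D(Cl-Cl) ≈ 252 kJ/mol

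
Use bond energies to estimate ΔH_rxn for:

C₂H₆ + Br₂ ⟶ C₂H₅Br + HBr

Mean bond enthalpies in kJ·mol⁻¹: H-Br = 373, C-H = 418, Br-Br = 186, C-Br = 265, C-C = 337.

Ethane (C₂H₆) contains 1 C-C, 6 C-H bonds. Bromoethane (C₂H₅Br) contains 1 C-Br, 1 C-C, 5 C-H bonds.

Bonds broken (reactants):
  Br-Br: 1 × 186 = 186
  C-C: 1 × 337 = 337
  C-H: 6 × 418 = 2508
  Σ(broken) = 3031 kJ
Bonds formed (products):
  C-Br: 1 × 265 = 265
  C-C: 1 × 337 = 337
  C-H: 5 × 418 = 2090
  H-Br: 1 × 373 = 373
  Σ(formed) = 3065 kJ
ΔH = Σ(broken) − Σ(formed) = 3031 − 3065 = −34 kJ

ΔH ≈ −34 kJ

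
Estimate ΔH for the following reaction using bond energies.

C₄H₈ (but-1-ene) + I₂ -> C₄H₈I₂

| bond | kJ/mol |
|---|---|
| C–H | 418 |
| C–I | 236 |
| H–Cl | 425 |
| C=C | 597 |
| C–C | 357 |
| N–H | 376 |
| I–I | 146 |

Bonds broken (reactants):
  C–C: 2 × 357 = 714
  C–H: 8 × 418 = 3344
  C=C: 1 × 597 = 597
  I–I: 1 × 146 = 146
  Σ(broken) = 4801 kJ
Bonds formed (products):
  C–C: 3 × 357 = 1071
  C–H: 8 × 418 = 3344
  C–I: 2 × 236 = 472
  Σ(formed) = 4887 kJ
ΔH = Σ(broken) − Σ(formed) = 4801 − 4887 = −86 kJ

ΔH ≈ −86 kJ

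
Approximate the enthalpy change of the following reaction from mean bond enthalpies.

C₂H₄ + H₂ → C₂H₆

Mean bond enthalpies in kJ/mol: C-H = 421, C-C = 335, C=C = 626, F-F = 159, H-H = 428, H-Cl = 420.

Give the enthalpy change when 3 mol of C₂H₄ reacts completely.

ΔH = −369 kJ

Bonds broken (reactants):
  C-H: 4 × 421 = 1684
  C=C: 1 × 626 = 626
  H-H: 1 × 428 = 428
  Σ(broken) = 2738 kJ
Bonds formed (products):
  C-C: 1 × 335 = 335
  C-H: 6 × 421 = 2526
  Σ(formed) = 2861 kJ
ΔH = Σ(broken) − Σ(formed) = 2738 − 2861 = −123 kJ
For 3× the reaction as written: 3 × (−123) = −369 kJ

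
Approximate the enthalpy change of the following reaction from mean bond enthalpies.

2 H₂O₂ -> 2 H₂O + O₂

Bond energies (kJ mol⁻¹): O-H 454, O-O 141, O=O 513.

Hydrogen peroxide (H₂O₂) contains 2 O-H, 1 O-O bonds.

Bonds broken (reactants):
  O-H: 4 × 454 = 1816
  O-O: 2 × 141 = 282
  Σ(broken) = 2098 kJ
Bonds formed (products):
  O-H: 4 × 454 = 1816
  O=O: 1 × 513 = 513
  Σ(formed) = 2329 kJ
ΔH = Σ(broken) − Σ(formed) = 2098 − 2329 = −231 kJ

ΔH ≈ −231 kJ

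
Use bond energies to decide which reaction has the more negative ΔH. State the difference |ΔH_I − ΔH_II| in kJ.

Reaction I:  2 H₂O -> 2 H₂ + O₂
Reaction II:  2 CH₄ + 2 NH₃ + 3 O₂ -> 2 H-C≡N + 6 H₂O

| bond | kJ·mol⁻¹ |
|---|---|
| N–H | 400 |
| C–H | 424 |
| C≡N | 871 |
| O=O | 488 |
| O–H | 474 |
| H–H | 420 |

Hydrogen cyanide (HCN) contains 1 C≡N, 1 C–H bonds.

Reaction II, by 1590 kJ

Reaction I:
  Bonds broken (reactants):
    O–H: 4 × 474 = 1896
    Σ(broken) = 1896 kJ
  Bonds formed (products):
    H–H: 2 × 420 = 840
    O=O: 1 × 488 = 488
    Σ(formed) = 1328 kJ
  ΔH_I = 1896 − 1328 = +568 kJ
Reaction II:
  Bonds broken (reactants):
    C–H: 8 × 424 = 3392
    N–H: 6 × 400 = 2400
    O=O: 3 × 488 = 1464
    Σ(broken) = 7256 kJ
  Bonds formed (products):
    C≡N: 2 × 871 = 1742
    C–H: 2 × 424 = 848
    O–H: 12 × 474 = 5688
    Σ(formed) = 8278 kJ
  ΔH_II = 7256 − 8278 = −1022 kJ
ΔH_I − ΔH_II = +1590 kJ, so reaction II has the more negative ΔH; |ΔH_I − ΔH_II| = 1590 kJ.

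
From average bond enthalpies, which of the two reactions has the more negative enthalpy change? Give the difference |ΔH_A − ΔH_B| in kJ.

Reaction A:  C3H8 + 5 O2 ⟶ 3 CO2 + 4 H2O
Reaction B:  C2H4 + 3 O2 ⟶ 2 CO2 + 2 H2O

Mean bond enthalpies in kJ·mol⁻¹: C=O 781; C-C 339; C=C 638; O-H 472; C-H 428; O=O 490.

Reaction A:
  Bonds broken (reactants):
    C-C: 2 × 339 = 678
    C-H: 8 × 428 = 3424
    O=O: 5 × 490 = 2450
    Σ(broken) = 6552 kJ
  Bonds formed (products):
    C=O: 6 × 781 = 4686
    O-H: 8 × 472 = 3776
    Σ(formed) = 8462 kJ
  ΔH_A = 6552 − 8462 = −1910 kJ
Reaction B:
  Bonds broken (reactants):
    C-H: 4 × 428 = 1712
    C=C: 1 × 638 = 638
    O=O: 3 × 490 = 1470
    Σ(broken) = 3820 kJ
  Bonds formed (products):
    C=O: 4 × 781 = 3124
    O-H: 4 × 472 = 1888
    Σ(formed) = 5012 kJ
  ΔH_B = 3820 − 5012 = −1192 kJ
ΔH_A − ΔH_B = −718 kJ, so reaction A has the more negative ΔH; |ΔH_A − ΔH_B| = 718 kJ.

Reaction A, by 718 kJ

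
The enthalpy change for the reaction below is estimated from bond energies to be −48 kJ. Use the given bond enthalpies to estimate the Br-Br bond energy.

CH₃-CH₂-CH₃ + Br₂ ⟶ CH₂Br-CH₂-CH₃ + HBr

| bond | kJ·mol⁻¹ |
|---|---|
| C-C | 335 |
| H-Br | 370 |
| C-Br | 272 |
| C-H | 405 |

D(Br-Br) ≈ 189 kJ/mol

Let D be the Br-Br bond energy.
Σ(broken) = 1×D + 2×335 + 8×405 = 3910 + D
Σ(formed) = 1×272 + 2×335 + 7×405 + 1×370 = 4147
ΔH = Σ(broken) − Σ(formed) = (3910 + D) − (4147) = −237 + D
Setting this equal to −48 kJ gives D = 189 kJ/mol.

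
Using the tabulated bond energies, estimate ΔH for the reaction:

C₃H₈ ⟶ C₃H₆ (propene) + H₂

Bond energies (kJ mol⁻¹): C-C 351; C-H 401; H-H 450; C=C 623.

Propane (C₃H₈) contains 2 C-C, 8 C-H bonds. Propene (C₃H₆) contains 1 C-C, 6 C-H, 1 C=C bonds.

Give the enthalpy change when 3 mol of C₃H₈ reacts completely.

ΔH = +240 kJ

Bonds broken (reactants):
  C-C: 2 × 351 = 702
  C-H: 8 × 401 = 3208
  Σ(broken) = 3910 kJ
Bonds formed (products):
  C-C: 1 × 351 = 351
  C-H: 6 × 401 = 2406
  C=C: 1 × 623 = 623
  H-H: 1 × 450 = 450
  Σ(formed) = 3830 kJ
ΔH = Σ(broken) − Σ(formed) = 3910 − 3830 = +80 kJ
For 3× the reaction as written: 3 × (+80) = +240 kJ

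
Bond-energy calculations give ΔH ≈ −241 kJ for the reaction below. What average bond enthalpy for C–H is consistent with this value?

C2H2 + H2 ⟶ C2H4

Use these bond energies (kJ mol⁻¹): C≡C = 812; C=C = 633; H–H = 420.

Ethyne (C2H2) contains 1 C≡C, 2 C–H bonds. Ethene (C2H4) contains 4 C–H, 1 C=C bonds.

Let D be the C–H bond energy.
Σ(broken) = 1×812 + 2×D + 1×420 = 1232 + 2D
Σ(formed) = 4×D + 1×633 = 633 + 4D
ΔH = Σ(broken) − Σ(formed) = (1232 + 2D) − (633 + 4D) = +599 − 2D
Setting this equal to −241 kJ gives 2D = 840, so D = 420 kJ/mol.

D(C–H) ≈ 420 kJ/mol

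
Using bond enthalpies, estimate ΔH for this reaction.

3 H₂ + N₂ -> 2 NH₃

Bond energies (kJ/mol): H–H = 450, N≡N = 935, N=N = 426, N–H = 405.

ΔH ≈ −145 kJ

Bonds broken (reactants):
  H–H: 3 × 450 = 1350
  N≡N: 1 × 935 = 935
  Σ(broken) = 2285 kJ
Bonds formed (products):
  N–H: 6 × 405 = 2430
  Σ(formed) = 2430 kJ
ΔH = Σ(broken) − Σ(formed) = 2285 − 2430 = −145 kJ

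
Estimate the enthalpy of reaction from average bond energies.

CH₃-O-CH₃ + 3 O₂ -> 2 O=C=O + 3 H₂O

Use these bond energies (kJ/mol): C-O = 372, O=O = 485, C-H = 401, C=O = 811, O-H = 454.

ΔH ≈ −1363 kJ

Bonds broken (reactants):
  C-H: 6 × 401 = 2406
  C-O: 2 × 372 = 744
  O=O: 3 × 485 = 1455
  Σ(broken) = 4605 kJ
Bonds formed (products):
  C=O: 4 × 811 = 3244
  O-H: 6 × 454 = 2724
  Σ(formed) = 5968 kJ
ΔH = Σ(broken) − Σ(formed) = 4605 − 5968 = −1363 kJ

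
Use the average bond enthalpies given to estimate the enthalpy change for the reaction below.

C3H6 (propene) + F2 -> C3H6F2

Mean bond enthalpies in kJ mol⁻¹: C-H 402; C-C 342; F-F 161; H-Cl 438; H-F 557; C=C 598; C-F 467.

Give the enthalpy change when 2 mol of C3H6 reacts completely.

ΔH = −1034 kJ

Bonds broken (reactants):
  C-C: 1 × 342 = 342
  C-H: 6 × 402 = 2412
  C=C: 1 × 598 = 598
  F-F: 1 × 161 = 161
  Σ(broken) = 3513 kJ
Bonds formed (products):
  C-C: 2 × 342 = 684
  C-F: 2 × 467 = 934
  C-H: 6 × 402 = 2412
  Σ(formed) = 4030 kJ
ΔH = Σ(broken) − Σ(formed) = 3513 − 4030 = −517 kJ
For 2× the reaction as written: 2 × (−517) = −1034 kJ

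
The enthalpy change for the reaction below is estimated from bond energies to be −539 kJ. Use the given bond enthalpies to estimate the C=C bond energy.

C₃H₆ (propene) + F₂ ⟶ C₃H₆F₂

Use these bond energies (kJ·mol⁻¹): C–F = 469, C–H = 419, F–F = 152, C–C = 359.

Let D be the C=C bond energy.
Σ(broken) = 1×359 + 6×419 + 1×D + 1×152 = 3025 + D
Σ(formed) = 2×359 + 2×469 + 6×419 = 4170
ΔH = Σ(broken) − Σ(formed) = (3025 + D) − (4170) = −1145 + D
Setting this equal to −539 kJ gives D = 606 kJ/mol.

D(C=C) ≈ 606 kJ/mol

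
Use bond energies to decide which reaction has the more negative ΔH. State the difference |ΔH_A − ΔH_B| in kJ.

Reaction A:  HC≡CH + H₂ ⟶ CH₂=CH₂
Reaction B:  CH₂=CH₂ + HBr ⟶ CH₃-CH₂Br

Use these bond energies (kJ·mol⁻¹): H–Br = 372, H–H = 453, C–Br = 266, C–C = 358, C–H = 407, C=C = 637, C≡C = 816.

Reaction A:
  Bonds broken (reactants):
    C≡C: 1 × 816 = 816
    C–H: 2 × 407 = 814
    H–H: 1 × 453 = 453
    Σ(broken) = 2083 kJ
  Bonds formed (products):
    C–H: 4 × 407 = 1628
    C=C: 1 × 637 = 637
    Σ(formed) = 2265 kJ
  ΔH_A = 2083 − 2265 = −182 kJ
Reaction B:
  Bonds broken (reactants):
    C–H: 4 × 407 = 1628
    C=C: 1 × 637 = 637
    H–Br: 1 × 372 = 372
    Σ(broken) = 2637 kJ
  Bonds formed (products):
    C–Br: 1 × 266 = 266
    C–C: 1 × 358 = 358
    C–H: 5 × 407 = 2035
    Σ(formed) = 2659 kJ
  ΔH_B = 2637 − 2659 = −22 kJ
ΔH_A − ΔH_B = −160 kJ, so reaction A has the more negative ΔH; |ΔH_A − ΔH_B| = 160 kJ.

Reaction A, by 160 kJ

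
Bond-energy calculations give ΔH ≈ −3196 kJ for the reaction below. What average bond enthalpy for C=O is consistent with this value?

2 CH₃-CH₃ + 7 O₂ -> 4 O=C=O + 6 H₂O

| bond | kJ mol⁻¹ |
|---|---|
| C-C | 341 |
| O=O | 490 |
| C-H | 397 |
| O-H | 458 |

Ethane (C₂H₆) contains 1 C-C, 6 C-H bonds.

Let D be the C=O bond energy.
Σ(broken) = 2×341 + 12×397 + 7×490 = 8876
Σ(formed) = 8×D + 12×458 = 5496 + 8D
ΔH = Σ(broken) − Σ(formed) = (8876) − (5496 + 8D) = +3380 − 8D
Setting this equal to −3196 kJ gives 8D = 6576, so D = 822 kJ/mol.

D(C=O) ≈ 822 kJ/mol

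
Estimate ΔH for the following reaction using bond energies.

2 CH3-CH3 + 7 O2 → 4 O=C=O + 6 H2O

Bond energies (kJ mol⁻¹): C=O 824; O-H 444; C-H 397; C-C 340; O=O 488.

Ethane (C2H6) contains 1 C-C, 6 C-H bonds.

ΔH ≈ −3060 kJ

Bonds broken (reactants):
  C-C: 2 × 340 = 680
  C-H: 12 × 397 = 4764
  O=O: 7 × 488 = 3416
  Σ(broken) = 8860 kJ
Bonds formed (products):
  C=O: 8 × 824 = 6592
  O-H: 12 × 444 = 5328
  Σ(formed) = 11920 kJ
ΔH = Σ(broken) − Σ(formed) = 8860 − 11920 = −3060 kJ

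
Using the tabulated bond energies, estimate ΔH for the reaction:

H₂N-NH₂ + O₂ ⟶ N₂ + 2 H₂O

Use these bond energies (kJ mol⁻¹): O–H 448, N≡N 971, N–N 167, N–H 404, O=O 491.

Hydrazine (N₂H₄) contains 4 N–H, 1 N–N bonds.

Bonds broken (reactants):
  N–H: 4 × 404 = 1616
  N–N: 1 × 167 = 167
  O=O: 1 × 491 = 491
  Σ(broken) = 2274 kJ
Bonds formed (products):
  N≡N: 1 × 971 = 971
  O–H: 4 × 448 = 1792
  Σ(formed) = 2763 kJ
ΔH = Σ(broken) − Σ(formed) = 2274 − 2763 = −489 kJ

ΔH ≈ −489 kJ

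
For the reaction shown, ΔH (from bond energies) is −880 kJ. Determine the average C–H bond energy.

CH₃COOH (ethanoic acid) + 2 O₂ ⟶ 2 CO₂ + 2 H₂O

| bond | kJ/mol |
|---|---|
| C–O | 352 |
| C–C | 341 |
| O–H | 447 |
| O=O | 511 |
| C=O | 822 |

Let D be the C–H bond energy.
Σ(broken) = 1×341 + 3×D + 1×352 + 1×822 + 1×447 + 2×511 = 2984 + 3D
Σ(formed) = 4×822 + 4×447 = 5076
ΔH = Σ(broken) − Σ(formed) = (2984 + 3D) − (5076) = −2092 + 3D
Setting this equal to −880 kJ gives 3D = 1212, so D = 404 kJ/mol.

D(C–H) ≈ 404 kJ/mol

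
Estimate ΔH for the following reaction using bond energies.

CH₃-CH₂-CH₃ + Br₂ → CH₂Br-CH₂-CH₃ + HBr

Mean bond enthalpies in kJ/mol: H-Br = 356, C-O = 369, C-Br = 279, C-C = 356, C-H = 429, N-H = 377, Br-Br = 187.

Bonds broken (reactants):
  Br-Br: 1 × 187 = 187
  C-C: 2 × 356 = 712
  C-H: 8 × 429 = 3432
  Σ(broken) = 4331 kJ
Bonds formed (products):
  C-Br: 1 × 279 = 279
  C-C: 2 × 356 = 712
  C-H: 7 × 429 = 3003
  H-Br: 1 × 356 = 356
  Σ(formed) = 4350 kJ
ΔH = Σ(broken) − Σ(formed) = 4331 − 4350 = −19 kJ

ΔH ≈ −19 kJ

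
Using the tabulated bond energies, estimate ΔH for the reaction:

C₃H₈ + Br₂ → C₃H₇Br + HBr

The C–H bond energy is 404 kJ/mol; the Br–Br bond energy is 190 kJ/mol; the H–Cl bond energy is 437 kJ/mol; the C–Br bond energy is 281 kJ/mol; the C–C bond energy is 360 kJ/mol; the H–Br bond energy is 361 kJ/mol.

Bonds broken (reactants):
  Br–Br: 1 × 190 = 190
  C–C: 2 × 360 = 720
  C–H: 8 × 404 = 3232
  Σ(broken) = 4142 kJ
Bonds formed (products):
  C–Br: 1 × 281 = 281
  C–C: 2 × 360 = 720
  C–H: 7 × 404 = 2828
  H–Br: 1 × 361 = 361
  Σ(formed) = 4190 kJ
ΔH = Σ(broken) − Σ(formed) = 4142 − 4190 = −48 kJ

ΔH ≈ −48 kJ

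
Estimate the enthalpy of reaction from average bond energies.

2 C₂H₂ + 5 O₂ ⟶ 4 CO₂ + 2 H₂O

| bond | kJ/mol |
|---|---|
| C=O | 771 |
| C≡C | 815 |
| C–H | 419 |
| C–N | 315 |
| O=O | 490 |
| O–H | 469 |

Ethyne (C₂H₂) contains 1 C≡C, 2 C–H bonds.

Bonds broken (reactants):
  C≡C: 2 × 815 = 1630
  C–H: 4 × 419 = 1676
  O=O: 5 × 490 = 2450
  Σ(broken) = 5756 kJ
Bonds formed (products):
  C=O: 8 × 771 = 6168
  O–H: 4 × 469 = 1876
  Σ(formed) = 8044 kJ
ΔH = Σ(broken) − Σ(formed) = 5756 − 8044 = −2288 kJ

ΔH ≈ −2288 kJ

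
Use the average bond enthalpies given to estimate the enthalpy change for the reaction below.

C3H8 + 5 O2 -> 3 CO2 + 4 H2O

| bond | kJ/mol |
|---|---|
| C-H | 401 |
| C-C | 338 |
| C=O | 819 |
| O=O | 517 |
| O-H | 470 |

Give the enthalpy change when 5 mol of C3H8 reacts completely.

Bonds broken (reactants):
  C-C: 2 × 338 = 676
  C-H: 8 × 401 = 3208
  O=O: 5 × 517 = 2585
  Σ(broken) = 6469 kJ
Bonds formed (products):
  C=O: 6 × 819 = 4914
  O-H: 8 × 470 = 3760
  Σ(formed) = 8674 kJ
ΔH = Σ(broken) − Σ(formed) = 6469 − 8674 = −2205 kJ
For 5× the reaction as written: 5 × (−2205) = −11025 kJ

ΔH = −11025 kJ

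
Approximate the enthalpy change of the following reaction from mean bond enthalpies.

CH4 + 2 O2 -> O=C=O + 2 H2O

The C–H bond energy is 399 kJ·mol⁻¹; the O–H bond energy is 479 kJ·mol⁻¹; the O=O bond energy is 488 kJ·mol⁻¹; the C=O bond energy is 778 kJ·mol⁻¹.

ΔH ≈ −900 kJ

Bonds broken (reactants):
  C–H: 4 × 399 = 1596
  O=O: 2 × 488 = 976
  Σ(broken) = 2572 kJ
Bonds formed (products):
  C=O: 2 × 778 = 1556
  O–H: 4 × 479 = 1916
  Σ(formed) = 3472 kJ
ΔH = Σ(broken) − Σ(formed) = 2572 − 3472 = −900 kJ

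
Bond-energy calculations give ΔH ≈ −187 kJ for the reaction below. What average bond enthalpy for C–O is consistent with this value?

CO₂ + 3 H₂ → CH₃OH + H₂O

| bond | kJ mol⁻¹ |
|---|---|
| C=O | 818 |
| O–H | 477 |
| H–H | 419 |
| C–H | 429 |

D(C–O) ≈ 362 kJ/mol

Let D be the C–O bond energy.
Σ(broken) = 2×818 + 3×419 = 2893
Σ(formed) = 3×429 + 1×D + 3×477 = 2718 + D
ΔH = Σ(broken) − Σ(formed) = (2893) − (2718 + D) = +175 − D
Setting this equal to −187 kJ gives D = 362 kJ/mol.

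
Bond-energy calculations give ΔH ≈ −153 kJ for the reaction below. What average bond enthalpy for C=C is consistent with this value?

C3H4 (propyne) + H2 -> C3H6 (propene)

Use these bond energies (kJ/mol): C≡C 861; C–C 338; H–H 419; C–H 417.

D(C=C) ≈ 599 kJ/mol

Let D be the C=C bond energy.
Σ(broken) = 1×861 + 1×338 + 4×417 + 1×419 = 3286
Σ(formed) = 1×338 + 6×417 + 1×D = 2840 + D
ΔH = Σ(broken) − Σ(formed) = (3286) − (2840 + D) = +446 − D
Setting this equal to −153 kJ gives D = 599 kJ/mol.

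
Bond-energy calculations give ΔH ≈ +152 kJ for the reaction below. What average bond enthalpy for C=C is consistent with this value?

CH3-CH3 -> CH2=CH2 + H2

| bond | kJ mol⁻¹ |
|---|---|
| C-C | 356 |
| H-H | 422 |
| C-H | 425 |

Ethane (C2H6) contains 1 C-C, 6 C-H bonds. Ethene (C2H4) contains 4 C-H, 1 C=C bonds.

D(C=C) ≈ 632 kJ/mol

Let D be the C=C bond energy.
Σ(broken) = 1×356 + 6×425 = 2906
Σ(formed) = 4×425 + 1×D + 1×422 = 2122 + D
ΔH = Σ(broken) − Σ(formed) = (2906) − (2122 + D) = +784 − D
Setting this equal to +152 kJ gives D = 632 kJ/mol.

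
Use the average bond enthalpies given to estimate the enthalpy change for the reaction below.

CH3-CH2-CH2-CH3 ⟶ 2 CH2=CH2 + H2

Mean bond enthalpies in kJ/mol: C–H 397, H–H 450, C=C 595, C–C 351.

Bonds broken (reactants):
  C–C: 3 × 351 = 1053
  C–H: 10 × 397 = 3970
  Σ(broken) = 5023 kJ
Bonds formed (products):
  C–H: 8 × 397 = 3176
  C=C: 2 × 595 = 1190
  H–H: 1 × 450 = 450
  Σ(formed) = 4816 kJ
ΔH = Σ(broken) − Σ(formed) = 5023 − 4816 = +207 kJ

ΔH ≈ +207 kJ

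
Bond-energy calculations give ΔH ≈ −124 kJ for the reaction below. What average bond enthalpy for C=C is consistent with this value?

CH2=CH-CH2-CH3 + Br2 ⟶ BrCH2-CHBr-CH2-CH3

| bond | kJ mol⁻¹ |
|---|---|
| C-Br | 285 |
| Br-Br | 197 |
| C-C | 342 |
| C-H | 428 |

D(C=C) ≈ 591 kJ/mol

Let D be the C=C bond energy.
Σ(broken) = 1×197 + 2×342 + 8×428 + 1×D = 4305 + D
Σ(formed) = 2×285 + 3×342 + 8×428 = 5020
ΔH = Σ(broken) − Σ(formed) = (4305 + D) − (5020) = −715 + D
Setting this equal to −124 kJ gives D = 591 kJ/mol.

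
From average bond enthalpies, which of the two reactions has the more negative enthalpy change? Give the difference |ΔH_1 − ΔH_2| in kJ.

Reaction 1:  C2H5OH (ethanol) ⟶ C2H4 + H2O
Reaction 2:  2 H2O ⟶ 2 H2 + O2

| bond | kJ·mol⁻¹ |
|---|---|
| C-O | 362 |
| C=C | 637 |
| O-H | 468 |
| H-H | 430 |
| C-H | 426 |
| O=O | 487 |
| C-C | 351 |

Reaction 1:
  Bonds broken (reactants):
    C-C: 1 × 351 = 351
    C-H: 5 × 426 = 2130
    C-O: 1 × 362 = 362
    O-H: 1 × 468 = 468
    Σ(broken) = 3311 kJ
  Bonds formed (products):
    C-H: 4 × 426 = 1704
    C=C: 1 × 637 = 637
    O-H: 2 × 468 = 936
    Σ(formed) = 3277 kJ
  ΔH_1 = 3311 − 3277 = +34 kJ
Reaction 2:
  Bonds broken (reactants):
    O-H: 4 × 468 = 1872
    Σ(broken) = 1872 kJ
  Bonds formed (products):
    H-H: 2 × 430 = 860
    O=O: 1 × 487 = 487
    Σ(formed) = 1347 kJ
  ΔH_2 = 1872 − 1347 = +525 kJ
ΔH_1 − ΔH_2 = −491 kJ, so reaction 1 has the more negative ΔH; |ΔH_1 − ΔH_2| = 491 kJ.

Reaction 1, by 491 kJ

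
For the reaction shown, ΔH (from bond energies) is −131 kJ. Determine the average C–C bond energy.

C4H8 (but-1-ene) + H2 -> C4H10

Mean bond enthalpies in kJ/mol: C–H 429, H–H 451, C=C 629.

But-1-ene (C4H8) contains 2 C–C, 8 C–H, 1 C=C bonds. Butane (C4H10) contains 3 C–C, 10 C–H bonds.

D(C–C) ≈ 353 kJ/mol

Let D be the C–C bond energy.
Σ(broken) = 2×D + 8×429 + 1×629 + 1×451 = 4512 + 2D
Σ(formed) = 3×D + 10×429 = 4290 + 3D
ΔH = Σ(broken) − Σ(formed) = (4512 + 2D) − (4290 + 3D) = +222 − D
Setting this equal to −131 kJ gives D = 353 kJ/mol.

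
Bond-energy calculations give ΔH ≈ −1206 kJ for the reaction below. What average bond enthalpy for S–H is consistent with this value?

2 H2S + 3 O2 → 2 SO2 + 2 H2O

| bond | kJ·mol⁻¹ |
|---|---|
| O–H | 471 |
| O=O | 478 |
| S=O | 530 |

Let D be the S–H bond energy.
Σ(broken) = 3×478 + 4×D = 1434 + 4D
Σ(formed) = 4×471 + 4×530 = 4004
ΔH = Σ(broken) − Σ(formed) = (1434 + 4D) − (4004) = −2570 + 4D
Setting this equal to −1206 kJ gives 4D = 1364, so D = 341 kJ/mol.

D(S–H) ≈ 341 kJ/mol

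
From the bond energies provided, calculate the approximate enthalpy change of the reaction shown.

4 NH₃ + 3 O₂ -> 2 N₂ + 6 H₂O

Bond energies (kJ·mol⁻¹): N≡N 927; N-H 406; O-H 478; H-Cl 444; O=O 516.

ΔH ≈ −1170 kJ

Bonds broken (reactants):
  N-H: 12 × 406 = 4872
  O=O: 3 × 516 = 1548
  Σ(broken) = 6420 kJ
Bonds formed (products):
  N≡N: 2 × 927 = 1854
  O-H: 12 × 478 = 5736
  Σ(formed) = 7590 kJ
ΔH = Σ(broken) − Σ(formed) = 6420 − 7590 = −1170 kJ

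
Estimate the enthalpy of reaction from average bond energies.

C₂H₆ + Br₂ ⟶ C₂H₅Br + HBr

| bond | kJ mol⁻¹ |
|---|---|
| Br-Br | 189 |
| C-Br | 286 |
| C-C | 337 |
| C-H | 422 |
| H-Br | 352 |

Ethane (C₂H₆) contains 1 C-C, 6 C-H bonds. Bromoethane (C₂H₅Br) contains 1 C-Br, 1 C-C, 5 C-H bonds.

Bonds broken (reactants):
  Br-Br: 1 × 189 = 189
  C-C: 1 × 337 = 337
  C-H: 6 × 422 = 2532
  Σ(broken) = 3058 kJ
Bonds formed (products):
  C-Br: 1 × 286 = 286
  C-C: 1 × 337 = 337
  C-H: 5 × 422 = 2110
  H-Br: 1 × 352 = 352
  Σ(formed) = 3085 kJ
ΔH = Σ(broken) − Σ(formed) = 3058 − 3085 = −27 kJ

ΔH ≈ −27 kJ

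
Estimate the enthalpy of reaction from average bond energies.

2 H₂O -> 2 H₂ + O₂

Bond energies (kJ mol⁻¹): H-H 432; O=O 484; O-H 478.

Bonds broken (reactants):
  O-H: 4 × 478 = 1912
  Σ(broken) = 1912 kJ
Bonds formed (products):
  H-H: 2 × 432 = 864
  O=O: 1 × 484 = 484
  Σ(formed) = 1348 kJ
ΔH = Σ(broken) − Σ(formed) = 1912 − 1348 = +564 kJ

ΔH ≈ +564 kJ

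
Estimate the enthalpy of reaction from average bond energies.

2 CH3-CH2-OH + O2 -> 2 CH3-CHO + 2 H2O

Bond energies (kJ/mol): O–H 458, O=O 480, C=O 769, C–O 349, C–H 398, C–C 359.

ΔH ≈ −480 kJ

Bonds broken (reactants):
  C–C: 2 × 359 = 718
  C–H: 10 × 398 = 3980
  C–O: 2 × 349 = 698
  O–H: 2 × 458 = 916
  O=O: 1 × 480 = 480
  Σ(broken) = 6792 kJ
Bonds formed (products):
  C–C: 2 × 359 = 718
  C–H: 8 × 398 = 3184
  C=O: 2 × 769 = 1538
  O–H: 4 × 458 = 1832
  Σ(formed) = 7272 kJ
ΔH = Σ(broken) − Σ(formed) = 6792 − 7272 = −480 kJ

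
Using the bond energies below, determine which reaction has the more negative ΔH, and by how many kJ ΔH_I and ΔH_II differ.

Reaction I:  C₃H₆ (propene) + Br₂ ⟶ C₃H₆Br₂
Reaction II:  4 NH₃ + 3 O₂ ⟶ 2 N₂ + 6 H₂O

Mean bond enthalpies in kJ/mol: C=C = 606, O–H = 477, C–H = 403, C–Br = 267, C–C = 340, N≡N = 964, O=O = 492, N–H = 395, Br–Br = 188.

Reaction I:
  Bonds broken (reactants):
    Br–Br: 1 × 188 = 188
    C–C: 1 × 340 = 340
    C–H: 6 × 403 = 2418
    C=C: 1 × 606 = 606
    Σ(broken) = 3552 kJ
  Bonds formed (products):
    C–Br: 2 × 267 = 534
    C–C: 2 × 340 = 680
    C–H: 6 × 403 = 2418
    Σ(formed) = 3632 kJ
  ΔH_I = 3552 − 3632 = −80 kJ
Reaction II:
  Bonds broken (reactants):
    N–H: 12 × 395 = 4740
    O=O: 3 × 492 = 1476
    Σ(broken) = 6216 kJ
  Bonds formed (products):
    N≡N: 2 × 964 = 1928
    O–H: 12 × 477 = 5724
    Σ(formed) = 7652 kJ
  ΔH_II = 6216 − 7652 = −1436 kJ
ΔH_I − ΔH_II = +1356 kJ, so reaction II has the more negative ΔH; |ΔH_I − ΔH_II| = 1356 kJ.

Reaction II, by 1356 kJ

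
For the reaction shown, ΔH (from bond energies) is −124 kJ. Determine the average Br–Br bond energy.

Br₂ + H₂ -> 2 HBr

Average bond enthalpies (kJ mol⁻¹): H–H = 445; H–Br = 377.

D(Br–Br) ≈ 185 kJ/mol

Let D be the Br–Br bond energy.
Σ(broken) = 1×D + 1×445 = 445 + D
Σ(formed) = 2×377 = 754
ΔH = Σ(broken) − Σ(formed) = (445 + D) − (754) = −309 + D
Setting this equal to −124 kJ gives D = 185 kJ/mol.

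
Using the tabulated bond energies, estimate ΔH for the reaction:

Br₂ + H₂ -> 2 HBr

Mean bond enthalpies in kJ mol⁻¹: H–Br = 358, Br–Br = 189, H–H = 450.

ΔH ≈ −77 kJ

Bonds broken (reactants):
  Br–Br: 1 × 189 = 189
  H–H: 1 × 450 = 450
  Σ(broken) = 639 kJ
Bonds formed (products):
  H–Br: 2 × 358 = 716
  Σ(formed) = 716 kJ
ΔH = Σ(broken) − Σ(formed) = 639 − 716 = −77 kJ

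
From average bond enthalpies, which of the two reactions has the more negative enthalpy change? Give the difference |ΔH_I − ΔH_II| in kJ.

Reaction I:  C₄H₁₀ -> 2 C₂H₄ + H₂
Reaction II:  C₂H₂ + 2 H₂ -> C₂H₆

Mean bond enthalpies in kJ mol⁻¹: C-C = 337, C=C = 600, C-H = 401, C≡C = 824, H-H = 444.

Reaction II, by 398 kJ

Reaction I:
  Bonds broken (reactants):
    C-C: 3 × 337 = 1011
    C-H: 10 × 401 = 4010
    Σ(broken) = 5021 kJ
  Bonds formed (products):
    C-H: 8 × 401 = 3208
    C=C: 2 × 600 = 1200
    H-H: 1 × 444 = 444
    Σ(formed) = 4852 kJ
  ΔH_I = 5021 − 4852 = +169 kJ
Reaction II:
  Bonds broken (reactants):
    C≡C: 1 × 824 = 824
    C-H: 2 × 401 = 802
    H-H: 2 × 444 = 888
    Σ(broken) = 2514 kJ
  Bonds formed (products):
    C-C: 1 × 337 = 337
    C-H: 6 × 401 = 2406
    Σ(formed) = 2743 kJ
  ΔH_II = 2514 − 2743 = −229 kJ
ΔH_I − ΔH_II = +398 kJ, so reaction II has the more negative ΔH; |ΔH_I − ΔH_II| = 398 kJ.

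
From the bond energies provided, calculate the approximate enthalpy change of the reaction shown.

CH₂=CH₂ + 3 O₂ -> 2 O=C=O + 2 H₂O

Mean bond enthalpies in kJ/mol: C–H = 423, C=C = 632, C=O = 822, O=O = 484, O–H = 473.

Bonds broken (reactants):
  C–H: 4 × 423 = 1692
  C=C: 1 × 632 = 632
  O=O: 3 × 484 = 1452
  Σ(broken) = 3776 kJ
Bonds formed (products):
  C=O: 4 × 822 = 3288
  O–H: 4 × 473 = 1892
  Σ(formed) = 5180 kJ
ΔH = Σ(broken) − Σ(formed) = 3776 − 5180 = −1404 kJ

ΔH ≈ −1404 kJ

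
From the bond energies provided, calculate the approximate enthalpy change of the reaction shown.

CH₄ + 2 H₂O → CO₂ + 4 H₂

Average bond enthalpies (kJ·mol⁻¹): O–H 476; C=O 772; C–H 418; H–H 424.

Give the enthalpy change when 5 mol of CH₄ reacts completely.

Bonds broken (reactants):
  C–H: 4 × 418 = 1672
  O–H: 4 × 476 = 1904
  Σ(broken) = 3576 kJ
Bonds formed (products):
  C=O: 2 × 772 = 1544
  H–H: 4 × 424 = 1696
  Σ(formed) = 3240 kJ
ΔH = Σ(broken) − Σ(formed) = 3576 − 3240 = +336 kJ
For 5× the reaction as written: 5 × (+336) = +1680 kJ

ΔH = +1680 kJ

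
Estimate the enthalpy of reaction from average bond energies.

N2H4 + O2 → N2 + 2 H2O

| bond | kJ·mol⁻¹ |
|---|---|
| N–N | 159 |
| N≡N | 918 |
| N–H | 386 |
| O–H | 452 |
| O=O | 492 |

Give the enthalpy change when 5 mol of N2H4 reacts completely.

Bonds broken (reactants):
  N–H: 4 × 386 = 1544
  N–N: 1 × 159 = 159
  O=O: 1 × 492 = 492
  Σ(broken) = 2195 kJ
Bonds formed (products):
  N≡N: 1 × 918 = 918
  O–H: 4 × 452 = 1808
  Σ(formed) = 2726 kJ
ΔH = Σ(broken) − Σ(formed) = 2195 − 2726 = −531 kJ
For 5× the reaction as written: 5 × (−531) = −2655 kJ

ΔH = −2655 kJ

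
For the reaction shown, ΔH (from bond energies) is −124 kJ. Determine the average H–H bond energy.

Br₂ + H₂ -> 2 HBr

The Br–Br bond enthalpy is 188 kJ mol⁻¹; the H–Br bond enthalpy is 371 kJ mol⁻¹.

D(H–H) ≈ 430 kJ/mol

Let D be the H–H bond energy.
Σ(broken) = 1×188 + 1×D = 188 + D
Σ(formed) = 2×371 = 742
ΔH = Σ(broken) − Σ(formed) = (188 + D) − (742) = −554 + D
Setting this equal to −124 kJ gives D = 430 kJ/mol.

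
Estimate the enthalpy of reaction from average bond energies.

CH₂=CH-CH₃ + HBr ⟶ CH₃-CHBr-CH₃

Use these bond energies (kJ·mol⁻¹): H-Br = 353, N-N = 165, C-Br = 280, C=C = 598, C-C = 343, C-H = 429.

Bonds broken (reactants):
  C-C: 1 × 343 = 343
  C-H: 6 × 429 = 2574
  C=C: 1 × 598 = 598
  H-Br: 1 × 353 = 353
  Σ(broken) = 3868 kJ
Bonds formed (products):
  C-Br: 1 × 280 = 280
  C-C: 2 × 343 = 686
  C-H: 7 × 429 = 3003
  Σ(formed) = 3969 kJ
ΔH = Σ(broken) − Σ(formed) = 3868 − 3969 = −101 kJ

ΔH ≈ −101 kJ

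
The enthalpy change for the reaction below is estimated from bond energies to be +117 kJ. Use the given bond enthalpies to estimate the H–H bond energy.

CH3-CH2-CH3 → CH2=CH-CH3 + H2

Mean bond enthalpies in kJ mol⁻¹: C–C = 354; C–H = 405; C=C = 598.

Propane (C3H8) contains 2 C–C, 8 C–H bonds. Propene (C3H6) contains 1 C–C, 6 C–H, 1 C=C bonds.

D(H–H) ≈ 449 kJ/mol

Let D be the H–H bond energy.
Σ(broken) = 2×354 + 8×405 = 3948
Σ(formed) = 1×354 + 6×405 + 1×598 + 1×D = 3382 + D
ΔH = Σ(broken) − Σ(formed) = (3948) − (3382 + D) = +566 − D
Setting this equal to +117 kJ gives D = 449 kJ/mol.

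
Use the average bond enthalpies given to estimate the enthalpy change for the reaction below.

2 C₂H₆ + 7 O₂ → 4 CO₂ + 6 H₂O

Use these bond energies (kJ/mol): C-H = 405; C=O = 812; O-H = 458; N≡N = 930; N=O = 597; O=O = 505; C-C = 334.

Bonds broken (reactants):
  C-C: 2 × 334 = 668
  C-H: 12 × 405 = 4860
  O=O: 7 × 505 = 3535
  Σ(broken) = 9063 kJ
Bonds formed (products):
  C=O: 8 × 812 = 6496
  O-H: 12 × 458 = 5496
  Σ(formed) = 11992 kJ
ΔH = Σ(broken) − Σ(formed) = 9063 − 11992 = −2929 kJ

ΔH ≈ −2929 kJ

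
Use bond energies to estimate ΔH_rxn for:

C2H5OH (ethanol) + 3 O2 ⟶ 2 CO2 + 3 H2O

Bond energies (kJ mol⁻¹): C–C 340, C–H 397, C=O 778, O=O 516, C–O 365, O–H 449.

Bonds broken (reactants):
  C–C: 1 × 340 = 340
  C–H: 5 × 397 = 1985
  C–O: 1 × 365 = 365
  O–H: 1 × 449 = 449
  O=O: 3 × 516 = 1548
  Σ(broken) = 4687 kJ
Bonds formed (products):
  C=O: 4 × 778 = 3112
  O–H: 6 × 449 = 2694
  Σ(formed) = 5806 kJ
ΔH = Σ(broken) − Σ(formed) = 4687 − 5806 = −1119 kJ

ΔH ≈ −1119 kJ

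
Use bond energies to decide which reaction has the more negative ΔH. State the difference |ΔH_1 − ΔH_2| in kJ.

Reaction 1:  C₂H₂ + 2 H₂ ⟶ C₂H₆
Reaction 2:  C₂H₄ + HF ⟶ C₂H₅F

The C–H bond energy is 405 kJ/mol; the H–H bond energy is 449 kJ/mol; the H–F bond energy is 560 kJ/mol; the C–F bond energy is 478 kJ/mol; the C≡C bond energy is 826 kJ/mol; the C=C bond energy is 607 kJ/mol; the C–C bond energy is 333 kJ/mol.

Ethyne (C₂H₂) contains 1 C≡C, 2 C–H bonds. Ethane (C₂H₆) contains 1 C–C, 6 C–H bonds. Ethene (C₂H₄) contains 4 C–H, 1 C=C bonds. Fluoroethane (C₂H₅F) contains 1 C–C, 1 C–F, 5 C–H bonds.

Reaction 1:
  Bonds broken (reactants):
    C≡C: 1 × 826 = 826
    C–H: 2 × 405 = 810
    H–H: 2 × 449 = 898
    Σ(broken) = 2534 kJ
  Bonds formed (products):
    C–C: 1 × 333 = 333
    C–H: 6 × 405 = 2430
    Σ(formed) = 2763 kJ
  ΔH_1 = 2534 − 2763 = −229 kJ
Reaction 2:
  Bonds broken (reactants):
    C–H: 4 × 405 = 1620
    C=C: 1 × 607 = 607
    H–F: 1 × 560 = 560
    Σ(broken) = 2787 kJ
  Bonds formed (products):
    C–C: 1 × 333 = 333
    C–F: 1 × 478 = 478
    C–H: 5 × 405 = 2025
    Σ(formed) = 2836 kJ
  ΔH_2 = 2787 − 2836 = −49 kJ
ΔH_1 − ΔH_2 = −180 kJ, so reaction 1 has the more negative ΔH; |ΔH_1 − ΔH_2| = 180 kJ.

Reaction 1, by 180 kJ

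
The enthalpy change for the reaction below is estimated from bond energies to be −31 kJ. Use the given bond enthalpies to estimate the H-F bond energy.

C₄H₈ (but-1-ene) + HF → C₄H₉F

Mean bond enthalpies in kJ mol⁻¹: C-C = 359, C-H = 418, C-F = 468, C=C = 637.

D(H-F) ≈ 577 kJ/mol

Let D be the H-F bond energy.
Σ(broken) = 2×359 + 8×418 + 1×637 + 1×D = 4699 + D
Σ(formed) = 3×359 + 1×468 + 9×418 = 5307
ΔH = Σ(broken) − Σ(formed) = (4699 + D) − (5307) = −608 + D
Setting this equal to −31 kJ gives D = 577 kJ/mol.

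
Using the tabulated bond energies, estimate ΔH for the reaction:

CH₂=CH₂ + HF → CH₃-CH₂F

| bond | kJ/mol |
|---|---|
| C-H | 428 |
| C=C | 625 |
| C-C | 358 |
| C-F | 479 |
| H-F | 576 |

ΔH ≈ −64 kJ

Bonds broken (reactants):
  C-H: 4 × 428 = 1712
  C=C: 1 × 625 = 625
  H-F: 1 × 576 = 576
  Σ(broken) = 2913 kJ
Bonds formed (products):
  C-C: 1 × 358 = 358
  C-F: 1 × 479 = 479
  C-H: 5 × 428 = 2140
  Σ(formed) = 2977 kJ
ΔH = Σ(broken) − Σ(formed) = 2913 − 2977 = −64 kJ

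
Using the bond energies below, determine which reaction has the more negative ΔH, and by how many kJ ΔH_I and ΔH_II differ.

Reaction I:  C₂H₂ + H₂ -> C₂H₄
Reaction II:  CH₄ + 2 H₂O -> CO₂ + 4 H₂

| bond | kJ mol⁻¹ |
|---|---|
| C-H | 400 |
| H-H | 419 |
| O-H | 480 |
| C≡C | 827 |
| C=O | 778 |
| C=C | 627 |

Reaction I, by 469 kJ

Reaction I:
  Bonds broken (reactants):
    C≡C: 1 × 827 = 827
    C-H: 2 × 400 = 800
    H-H: 1 × 419 = 419
    Σ(broken) = 2046 kJ
  Bonds formed (products):
    C-H: 4 × 400 = 1600
    C=C: 1 × 627 = 627
    Σ(formed) = 2227 kJ
  ΔH_I = 2046 − 2227 = −181 kJ
Reaction II:
  Bonds broken (reactants):
    C-H: 4 × 400 = 1600
    O-H: 4 × 480 = 1920
    Σ(broken) = 3520 kJ
  Bonds formed (products):
    C=O: 2 × 778 = 1556
    H-H: 4 × 419 = 1676
    Σ(formed) = 3232 kJ
  ΔH_II = 3520 − 3232 = +288 kJ
ΔH_I − ΔH_II = −469 kJ, so reaction I has the more negative ΔH; |ΔH_I − ΔH_II| = 469 kJ.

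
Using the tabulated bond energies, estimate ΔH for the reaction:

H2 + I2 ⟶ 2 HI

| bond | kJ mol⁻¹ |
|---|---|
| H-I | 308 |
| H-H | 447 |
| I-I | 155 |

ΔH ≈ −14 kJ

Bonds broken (reactants):
  H-H: 1 × 447 = 447
  I-I: 1 × 155 = 155
  Σ(broken) = 602 kJ
Bonds formed (products):
  H-I: 2 × 308 = 616
  Σ(formed) = 616 kJ
ΔH = Σ(broken) − Σ(formed) = 602 − 616 = −14 kJ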